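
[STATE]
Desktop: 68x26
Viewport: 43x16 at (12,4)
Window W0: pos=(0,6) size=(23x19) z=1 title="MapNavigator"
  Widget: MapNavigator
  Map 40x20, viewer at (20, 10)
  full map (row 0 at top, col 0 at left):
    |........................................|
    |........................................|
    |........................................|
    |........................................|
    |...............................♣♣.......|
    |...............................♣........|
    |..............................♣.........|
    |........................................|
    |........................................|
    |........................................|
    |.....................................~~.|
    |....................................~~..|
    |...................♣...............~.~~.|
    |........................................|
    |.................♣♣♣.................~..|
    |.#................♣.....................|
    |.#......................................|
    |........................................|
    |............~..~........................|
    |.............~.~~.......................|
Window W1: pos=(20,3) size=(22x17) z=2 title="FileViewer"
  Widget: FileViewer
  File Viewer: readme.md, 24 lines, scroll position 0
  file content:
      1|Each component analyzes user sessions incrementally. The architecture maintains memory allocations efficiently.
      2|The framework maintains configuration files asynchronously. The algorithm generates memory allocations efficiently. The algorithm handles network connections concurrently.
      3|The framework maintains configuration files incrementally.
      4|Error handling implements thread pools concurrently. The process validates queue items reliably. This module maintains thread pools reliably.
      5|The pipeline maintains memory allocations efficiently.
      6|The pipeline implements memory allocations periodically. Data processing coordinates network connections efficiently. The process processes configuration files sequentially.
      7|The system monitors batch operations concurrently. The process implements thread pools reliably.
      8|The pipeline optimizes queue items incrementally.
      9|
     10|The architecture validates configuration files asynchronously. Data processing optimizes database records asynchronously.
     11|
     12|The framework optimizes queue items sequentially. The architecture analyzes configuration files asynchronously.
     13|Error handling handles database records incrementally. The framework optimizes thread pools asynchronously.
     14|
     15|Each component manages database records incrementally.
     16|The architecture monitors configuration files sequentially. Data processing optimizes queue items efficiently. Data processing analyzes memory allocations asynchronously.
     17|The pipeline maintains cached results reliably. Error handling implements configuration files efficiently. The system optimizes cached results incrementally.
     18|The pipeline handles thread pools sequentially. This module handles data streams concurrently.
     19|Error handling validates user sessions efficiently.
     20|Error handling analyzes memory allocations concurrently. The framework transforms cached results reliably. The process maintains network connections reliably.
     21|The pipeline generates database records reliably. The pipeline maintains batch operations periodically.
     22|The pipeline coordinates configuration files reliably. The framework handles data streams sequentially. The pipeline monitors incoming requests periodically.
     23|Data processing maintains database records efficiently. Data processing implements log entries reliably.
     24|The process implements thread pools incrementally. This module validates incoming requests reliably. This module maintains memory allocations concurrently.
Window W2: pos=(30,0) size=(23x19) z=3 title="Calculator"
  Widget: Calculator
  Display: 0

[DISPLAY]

        ┃ FileView┃┌───┬───┬───┬───┐    ┃  
        ┠─────────┃│ 7 │ 8 │ 9 │ ÷ │    ┃  
━━━━━━━━┃Each comp┃├───┼───┼───┼───┤    ┃  
or      ┃The frame┃│ 4 │ 5 │ 6 │ × │    ┃  
────────┃The frame┃├───┼───┼───┼───┤    ┃  
........┃Error han┃│ 1 │ 2 │ 3 │ - │    ┃  
........┃The pipel┃├───┼───┼───┼───┤    ┃  
........┃The pipel┃│ 0 │ . │ = │ + │    ┃  
........┃The syste┃├───┼───┼───┼───┤    ┃  
........┃The pipel┃│ C │ MC│ MR│ M+│    ┃  
........┃         ┃└───┴───┴───┴───┘    ┃  
........┃The archi┃                     ┃  
........┃         ┃                     ┃  
........┃The frame┃                     ┃  
........┃Error han┗━━━━━━━━━━━━━━━━━━━━━┛  
........┗━━━━━━━━━━━━━━━━━━━━┛             


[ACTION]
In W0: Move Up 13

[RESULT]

        ┃ FileView┃┌───┬───┬───┬───┐    ┃  
        ┠─────────┃│ 7 │ 8 │ 9 │ ÷ │    ┃  
━━━━━━━━┃Each comp┃├───┼───┼───┼───┤    ┃  
or      ┃The frame┃│ 4 │ 5 │ 6 │ × │    ┃  
────────┃The frame┃├───┼───┼───┼───┤    ┃  
        ┃Error han┃│ 1 │ 2 │ 3 │ - │    ┃  
        ┃The pipel┃├───┼───┼───┼───┤    ┃  
        ┃The pipel┃│ 0 │ . │ = │ + │    ┃  
        ┃The syste┃├───┼───┼───┼───┤    ┃  
        ┃The pipel┃│ C │ MC│ MR│ M+│    ┃  
        ┃         ┃└───┴───┴───┴───┘    ┃  
        ┃The archi┃                     ┃  
........┃         ┃                     ┃  
........┃The frame┃                     ┃  
........┃Error han┗━━━━━━━━━━━━━━━━━━━━━┛  
........┗━━━━━━━━━━━━━━━━━━━━┛             


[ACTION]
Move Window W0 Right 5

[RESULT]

        ┃ FileView┃┌───┬───┬───┬───┐    ┃  
        ┠─────────┃│ 7 │ 8 │ 9 │ ÷ │    ┃  
━━━━━━━━┃Each comp┃├───┼───┼───┼───┤    ┃  
vigator ┃The frame┃│ 4 │ 5 │ 6 │ × │    ┃  
────────┃The frame┃├───┼───┼───┼───┤    ┃  
        ┃Error han┃│ 1 │ 2 │ 3 │ - │    ┃  
        ┃The pipel┃├───┼───┼───┼───┤    ┃  
        ┃The pipel┃│ 0 │ . │ = │ + │    ┃  
        ┃The syste┃├───┼───┼───┼───┤    ┃  
        ┃The pipel┃│ C │ MC│ MR│ M+│    ┃  
        ┃         ┃└───┴───┴───┴───┘    ┃  
        ┃The archi┃                     ┃  
....@...┃         ┃                     ┃  
........┃The frame┃                     ┃  
........┃Error han┗━━━━━━━━━━━━━━━━━━━━━┛  
........┗━━━━━━━━━━━━━━━━━━━━┛             


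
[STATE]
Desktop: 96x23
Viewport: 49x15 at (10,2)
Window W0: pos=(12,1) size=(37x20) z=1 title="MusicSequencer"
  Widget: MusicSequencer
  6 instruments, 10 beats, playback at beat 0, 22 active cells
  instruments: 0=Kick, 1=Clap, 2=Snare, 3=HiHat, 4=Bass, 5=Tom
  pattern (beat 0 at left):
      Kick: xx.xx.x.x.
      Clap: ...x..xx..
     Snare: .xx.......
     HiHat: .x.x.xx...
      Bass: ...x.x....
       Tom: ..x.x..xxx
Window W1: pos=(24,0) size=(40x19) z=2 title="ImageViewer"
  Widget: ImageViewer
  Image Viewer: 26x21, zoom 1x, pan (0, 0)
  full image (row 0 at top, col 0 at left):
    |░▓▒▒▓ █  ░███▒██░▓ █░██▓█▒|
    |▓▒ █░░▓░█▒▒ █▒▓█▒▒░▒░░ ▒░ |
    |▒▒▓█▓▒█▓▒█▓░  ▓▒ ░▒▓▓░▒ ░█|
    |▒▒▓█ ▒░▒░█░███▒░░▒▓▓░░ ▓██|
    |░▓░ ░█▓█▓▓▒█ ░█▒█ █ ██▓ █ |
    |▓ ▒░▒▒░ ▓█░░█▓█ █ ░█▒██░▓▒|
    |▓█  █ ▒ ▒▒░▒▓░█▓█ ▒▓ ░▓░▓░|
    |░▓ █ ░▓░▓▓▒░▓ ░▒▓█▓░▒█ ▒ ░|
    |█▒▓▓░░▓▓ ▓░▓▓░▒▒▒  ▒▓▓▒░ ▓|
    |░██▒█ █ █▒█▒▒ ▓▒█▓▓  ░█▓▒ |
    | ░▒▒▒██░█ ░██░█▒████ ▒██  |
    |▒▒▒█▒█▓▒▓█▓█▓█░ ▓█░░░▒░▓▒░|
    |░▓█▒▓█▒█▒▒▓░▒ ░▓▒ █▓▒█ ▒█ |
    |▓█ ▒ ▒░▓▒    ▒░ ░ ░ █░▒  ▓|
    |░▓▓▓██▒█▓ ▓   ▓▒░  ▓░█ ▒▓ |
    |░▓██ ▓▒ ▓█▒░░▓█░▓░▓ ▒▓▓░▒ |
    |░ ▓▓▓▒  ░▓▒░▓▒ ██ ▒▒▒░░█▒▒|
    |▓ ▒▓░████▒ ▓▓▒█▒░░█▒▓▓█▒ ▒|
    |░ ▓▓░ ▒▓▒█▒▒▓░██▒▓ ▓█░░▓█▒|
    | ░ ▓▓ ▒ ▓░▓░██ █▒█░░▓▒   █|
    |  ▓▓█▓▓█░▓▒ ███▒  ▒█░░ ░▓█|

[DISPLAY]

  ┃ MusicSeque┠──────────────────────────────────
  ┠───────────┃░▓▒▒▓ █  ░███▒██░▓ █░██▓█▒        
  ┃      ▼1234┃▓▒ █░░▓░█▒▒ █▒▓█▒▒░▒░░ ▒░         
  ┃  Kick██·██┃▒▒▓█▓▒█▓▒█▓░  ▓▒ ░▒▓▓░▒ ░█        
  ┃  Clap···█·┃▒▒▓█ ▒░▒░█░███▒░░▒▓▓░░ ▓██        
  ┃ Snare·██··┃░▓░ ░█▓█▓▓▒█ ░█▒█ █ ██▓ █         
  ┃ HiHat·█·█·┃▓ ▒░▒▒░ ▓█░░█▓█ █ ░█▒██░▓▒        
  ┃  Bass···█·┃▓█  █ ▒ ▒▒░▒▓░█▓█ ▒▓ ░▓░▓░        
  ┃   Tom··█·█┃░▓ █ ░▓░▓▓▒░▓ ░▒▓█▓░▒█ ▒ ░        
  ┃           ┃█▒▓▓░░▓▓ ▓░▓▓░▒▒▒  ▒▓▓▒░ ▓        
  ┃           ┃░██▒█ █ █▒█▒▒ ▓▒█▓▓  ░█▓▒         
  ┃           ┃ ░▒▒▒██░█ ░██░█▒████ ▒██          
  ┃           ┃▒▒▒█▒█▓▒▓█▓█▓█░ ▓█░░░▒░▓▒░        
  ┃           ┃░▓█▒▓█▒█▒▒▓░▒ ░▓▒ █▓▒█ ▒█         
  ┃           ┃▓█ ▒ ▒░▓▒    ▒░ ░ ░ █░▒  ▓        


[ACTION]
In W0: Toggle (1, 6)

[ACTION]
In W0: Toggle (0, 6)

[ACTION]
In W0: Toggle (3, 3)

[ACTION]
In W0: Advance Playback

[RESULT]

  ┃ MusicSeque┠──────────────────────────────────
  ┠───────────┃░▓▒▒▓ █  ░███▒██░▓ █░██▓█▒        
  ┃      0▼234┃▓▒ █░░▓░█▒▒ █▒▓█▒▒░▒░░ ▒░         
  ┃  Kick██·██┃▒▒▓█▓▒█▓▒█▓░  ▓▒ ░▒▓▓░▒ ░█        
  ┃  Clap···█·┃▒▒▓█ ▒░▒░█░███▒░░▒▓▓░░ ▓██        
  ┃ Snare·██··┃░▓░ ░█▓█▓▓▒█ ░█▒█ █ ██▓ █         
  ┃ HiHat·█···┃▓ ▒░▒▒░ ▓█░░█▓█ █ ░█▒██░▓▒        
  ┃  Bass···█·┃▓█  █ ▒ ▒▒░▒▓░█▓█ ▒▓ ░▓░▓░        
  ┃   Tom··█·█┃░▓ █ ░▓░▓▓▒░▓ ░▒▓█▓░▒█ ▒ ░        
  ┃           ┃█▒▓▓░░▓▓ ▓░▓▓░▒▒▒  ▒▓▓▒░ ▓        
  ┃           ┃░██▒█ █ █▒█▒▒ ▓▒█▓▓  ░█▓▒         
  ┃           ┃ ░▒▒▒██░█ ░██░█▒████ ▒██          
  ┃           ┃▒▒▒█▒█▓▒▓█▓█▓█░ ▓█░░░▒░▓▒░        
  ┃           ┃░▓█▒▓█▒█▒▒▓░▒ ░▓▒ █▓▒█ ▒█         
  ┃           ┃▓█ ▒ ▒░▓▒    ▒░ ░ ░ █░▒  ▓        


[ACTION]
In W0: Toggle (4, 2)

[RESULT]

  ┃ MusicSeque┠──────────────────────────────────
  ┠───────────┃░▓▒▒▓ █  ░███▒██░▓ █░██▓█▒        
  ┃      0▼234┃▓▒ █░░▓░█▒▒ █▒▓█▒▒░▒░░ ▒░         
  ┃  Kick██·██┃▒▒▓█▓▒█▓▒█▓░  ▓▒ ░▒▓▓░▒ ░█        
  ┃  Clap···█·┃▒▒▓█ ▒░▒░█░███▒░░▒▓▓░░ ▓██        
  ┃ Snare·██··┃░▓░ ░█▓█▓▓▒█ ░█▒█ █ ██▓ █         
  ┃ HiHat·█···┃▓ ▒░▒▒░ ▓█░░█▓█ █ ░█▒██░▓▒        
  ┃  Bass··██·┃▓█  █ ▒ ▒▒░▒▓░█▓█ ▒▓ ░▓░▓░        
  ┃   Tom··█·█┃░▓ █ ░▓░▓▓▒░▓ ░▒▓█▓░▒█ ▒ ░        
  ┃           ┃█▒▓▓░░▓▓ ▓░▓▓░▒▒▒  ▒▓▓▒░ ▓        
  ┃           ┃░██▒█ █ █▒█▒▒ ▓▒█▓▓  ░█▓▒         
  ┃           ┃ ░▒▒▒██░█ ░██░█▒████ ▒██          
  ┃           ┃▒▒▒█▒█▓▒▓█▓█▓█░ ▓█░░░▒░▓▒░        
  ┃           ┃░▓█▒▓█▒█▒▒▓░▒ ░▓▒ █▓▒█ ▒█         
  ┃           ┃▓█ ▒ ▒░▓▒    ▒░ ░ ░ █░▒  ▓        


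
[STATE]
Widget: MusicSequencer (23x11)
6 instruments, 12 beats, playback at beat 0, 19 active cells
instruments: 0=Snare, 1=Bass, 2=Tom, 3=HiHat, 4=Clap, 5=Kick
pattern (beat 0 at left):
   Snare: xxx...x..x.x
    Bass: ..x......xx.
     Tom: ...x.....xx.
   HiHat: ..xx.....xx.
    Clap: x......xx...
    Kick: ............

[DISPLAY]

      ▼12345678901     
 Snare███···█··█·█     
  Bass··█······██·     
   Tom···█·····██·     
 HiHat··██·····██·     
  Clap█······██···     
  Kick············     
                       
                       
                       
                       


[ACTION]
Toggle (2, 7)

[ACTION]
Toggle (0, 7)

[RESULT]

      ▼12345678901     
 Snare███···██·█·█     
  Bass··█······██·     
   Tom···█···█·██·     
 HiHat··██·····██·     
  Clap█······██···     
  Kick············     
                       
                       
                       
                       


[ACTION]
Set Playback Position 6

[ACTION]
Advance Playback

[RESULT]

      0123456▼8901     
 Snare███···██·█·█     
  Bass··█······██·     
   Tom···█···█·██·     
 HiHat··██·····██·     
  Clap█······██···     
  Kick············     
                       
                       
                       
                       


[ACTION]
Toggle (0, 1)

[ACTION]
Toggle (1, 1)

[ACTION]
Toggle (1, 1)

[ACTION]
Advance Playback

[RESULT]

      01234567▼901     
 Snare█·█···██·█·█     
  Bass··█······██·     
   Tom···█···█·██·     
 HiHat··██·····██·     
  Clap█······██···     
  Kick············     
                       
                       
                       
                       


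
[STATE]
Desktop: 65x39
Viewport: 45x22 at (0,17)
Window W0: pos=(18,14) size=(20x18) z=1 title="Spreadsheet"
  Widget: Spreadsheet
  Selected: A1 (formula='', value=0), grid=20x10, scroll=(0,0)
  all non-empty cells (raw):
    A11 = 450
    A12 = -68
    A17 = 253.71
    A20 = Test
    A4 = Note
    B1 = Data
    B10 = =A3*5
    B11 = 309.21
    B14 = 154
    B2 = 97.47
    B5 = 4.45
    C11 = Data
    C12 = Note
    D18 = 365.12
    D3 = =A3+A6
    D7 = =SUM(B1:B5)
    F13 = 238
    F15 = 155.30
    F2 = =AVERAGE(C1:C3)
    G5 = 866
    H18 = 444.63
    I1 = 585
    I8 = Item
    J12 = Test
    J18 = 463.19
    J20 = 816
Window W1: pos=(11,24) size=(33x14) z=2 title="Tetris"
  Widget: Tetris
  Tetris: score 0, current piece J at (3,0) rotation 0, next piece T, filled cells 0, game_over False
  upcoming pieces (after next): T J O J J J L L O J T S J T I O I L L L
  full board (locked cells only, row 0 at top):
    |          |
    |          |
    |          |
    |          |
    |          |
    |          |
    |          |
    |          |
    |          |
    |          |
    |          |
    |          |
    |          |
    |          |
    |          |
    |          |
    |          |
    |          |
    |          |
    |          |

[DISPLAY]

                  ┃A1:               ┃       
                  ┃       A       B  ┃       
                  ┃------------------┃       
                  ┃  1      [0]Data  ┃       
                  ┃  2        0   97.┃       
                  ┃  3        0      ┃       
                  ┃  4 Note          ┃       
           ┏━━━━━━━━━━━━━━━━━━━━━━━━━━━━━━━┓ 
           ┃ Tetris                        ┃ 
           ┠───────────────────────────────┨ 
           ┃          │Next:               ┃ 
           ┃          │ ▒                  ┃ 
           ┃          │▒▒▒                 ┃ 
           ┃          │                    ┃ 
           ┃          │                    ┃ 
           ┃          │                    ┃ 
           ┃          │Score:              ┃ 
           ┃          │0                   ┃ 
           ┃          │                    ┃ 
           ┃          │                    ┃ 
           ┗━━━━━━━━━━━━━━━━━━━━━━━━━━━━━━━┛ 
                                             


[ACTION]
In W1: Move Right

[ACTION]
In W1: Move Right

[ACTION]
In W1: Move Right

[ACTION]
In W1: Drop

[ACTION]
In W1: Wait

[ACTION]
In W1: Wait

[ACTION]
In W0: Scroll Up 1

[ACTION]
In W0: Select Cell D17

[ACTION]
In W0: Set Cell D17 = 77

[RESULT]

                  ┃D17: 77           ┃       
                  ┃       A       B  ┃       
                  ┃------------------┃       
                  ┃  1        0Data  ┃       
                  ┃  2        0   97.┃       
                  ┃  3        0      ┃       
                  ┃  4 Note          ┃       
           ┏━━━━━━━━━━━━━━━━━━━━━━━━━━━━━━━┓ 
           ┃ Tetris                        ┃ 
           ┠───────────────────────────────┨ 
           ┃          │Next:               ┃ 
           ┃          │ ▒                  ┃ 
           ┃          │▒▒▒                 ┃ 
           ┃          │                    ┃ 
           ┃          │                    ┃ 
           ┃          │                    ┃ 
           ┃          │Score:              ┃ 
           ┃          │0                   ┃ 
           ┃          │                    ┃ 
           ┃          │                    ┃ 
           ┗━━━━━━━━━━━━━━━━━━━━━━━━━━━━━━━┛ 
                                             


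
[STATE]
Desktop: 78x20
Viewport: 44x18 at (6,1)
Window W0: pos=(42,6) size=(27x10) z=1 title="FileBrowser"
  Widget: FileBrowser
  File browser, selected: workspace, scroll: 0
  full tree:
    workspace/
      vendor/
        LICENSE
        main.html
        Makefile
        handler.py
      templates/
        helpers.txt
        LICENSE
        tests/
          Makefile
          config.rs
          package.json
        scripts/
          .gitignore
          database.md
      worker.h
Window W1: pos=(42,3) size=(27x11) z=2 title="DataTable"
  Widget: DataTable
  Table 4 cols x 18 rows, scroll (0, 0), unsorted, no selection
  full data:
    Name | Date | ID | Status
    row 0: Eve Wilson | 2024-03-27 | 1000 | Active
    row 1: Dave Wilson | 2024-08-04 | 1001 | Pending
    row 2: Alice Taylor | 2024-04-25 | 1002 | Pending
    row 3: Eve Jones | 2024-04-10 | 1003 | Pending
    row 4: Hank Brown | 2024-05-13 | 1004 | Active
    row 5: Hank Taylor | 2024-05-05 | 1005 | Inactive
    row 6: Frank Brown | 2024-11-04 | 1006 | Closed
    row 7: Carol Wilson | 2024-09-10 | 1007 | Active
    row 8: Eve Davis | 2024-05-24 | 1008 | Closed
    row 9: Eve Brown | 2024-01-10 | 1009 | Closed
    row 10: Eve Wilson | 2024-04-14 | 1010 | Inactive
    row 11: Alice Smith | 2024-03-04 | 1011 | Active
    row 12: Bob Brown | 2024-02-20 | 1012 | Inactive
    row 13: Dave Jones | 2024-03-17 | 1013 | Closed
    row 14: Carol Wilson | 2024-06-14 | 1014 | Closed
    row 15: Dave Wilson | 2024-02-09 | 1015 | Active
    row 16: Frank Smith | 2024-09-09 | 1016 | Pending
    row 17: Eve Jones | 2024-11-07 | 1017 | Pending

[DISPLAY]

                                            
                                            
                                    ┏━━━━━━━
                                    ┃ DataTa
                                    ┠───────
                                    ┃Name   
                                    ┃───────
                                    ┃Eve Wil
                                    ┃Dave Wi
                                    ┃Alice T
                                    ┃Eve Jon
                                    ┃Hank Br
                                    ┗━━━━━━━
                                    ┃       
                                    ┗━━━━━━━
                                            
                                            
                                            


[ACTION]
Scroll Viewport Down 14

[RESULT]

                                            
                                    ┏━━━━━━━
                                    ┃ DataTa
                                    ┠───────
                                    ┃Name   
                                    ┃───────
                                    ┃Eve Wil
                                    ┃Dave Wi
                                    ┃Alice T
                                    ┃Eve Jon
                                    ┃Hank Br
                                    ┗━━━━━━━
                                    ┃       
                                    ┗━━━━━━━
                                            
                                            
                                            
                                            


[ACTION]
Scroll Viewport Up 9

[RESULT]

                                            
                                            
                                            
                                    ┏━━━━━━━
                                    ┃ DataTa
                                    ┠───────
                                    ┃Name   
                                    ┃───────
                                    ┃Eve Wil
                                    ┃Dave Wi
                                    ┃Alice T
                                    ┃Eve Jon
                                    ┃Hank Br
                                    ┗━━━━━━━
                                    ┃       
                                    ┗━━━━━━━
                                            
                                            


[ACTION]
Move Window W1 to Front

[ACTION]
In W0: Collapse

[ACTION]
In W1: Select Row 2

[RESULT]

                                            
                                            
                                            
                                    ┏━━━━━━━
                                    ┃ DataTa
                                    ┠───────
                                    ┃Name   
                                    ┃───────
                                    ┃Eve Wil
                                    ┃Dave Wi
                                    ┃>lice T
                                    ┃Eve Jon
                                    ┃Hank Br
                                    ┗━━━━━━━
                                    ┃       
                                    ┗━━━━━━━
                                            
                                            


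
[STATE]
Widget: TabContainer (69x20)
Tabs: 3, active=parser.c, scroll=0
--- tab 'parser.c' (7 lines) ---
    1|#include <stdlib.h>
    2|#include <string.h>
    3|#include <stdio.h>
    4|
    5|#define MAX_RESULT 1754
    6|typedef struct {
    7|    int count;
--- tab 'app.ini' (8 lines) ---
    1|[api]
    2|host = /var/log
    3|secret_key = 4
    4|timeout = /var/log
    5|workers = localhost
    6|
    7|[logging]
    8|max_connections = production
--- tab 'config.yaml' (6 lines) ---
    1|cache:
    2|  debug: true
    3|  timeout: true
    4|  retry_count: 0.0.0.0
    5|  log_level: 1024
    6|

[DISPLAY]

[parser.c]│ app.ini │ config.yaml                                    
─────────────────────────────────────────────────────────────────────
#include <stdlib.h>                                                  
#include <string.h>                                                  
#include <stdio.h>                                                   
                                                                     
#define MAX_RESULT 1754                                              
typedef struct {                                                     
    int count;                                                       
                                                                     
                                                                     
                                                                     
                                                                     
                                                                     
                                                                     
                                                                     
                                                                     
                                                                     
                                                                     
                                                                     


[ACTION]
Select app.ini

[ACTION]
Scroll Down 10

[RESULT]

 parser.c │[app.ini]│ config.yaml                                    
─────────────────────────────────────────────────────────────────────
max_connections = production                                         
                                                                     
                                                                     
                                                                     
                                                                     
                                                                     
                                                                     
                                                                     
                                                                     
                                                                     
                                                                     
                                                                     
                                                                     
                                                                     
                                                                     
                                                                     
                                                                     
                                                                     


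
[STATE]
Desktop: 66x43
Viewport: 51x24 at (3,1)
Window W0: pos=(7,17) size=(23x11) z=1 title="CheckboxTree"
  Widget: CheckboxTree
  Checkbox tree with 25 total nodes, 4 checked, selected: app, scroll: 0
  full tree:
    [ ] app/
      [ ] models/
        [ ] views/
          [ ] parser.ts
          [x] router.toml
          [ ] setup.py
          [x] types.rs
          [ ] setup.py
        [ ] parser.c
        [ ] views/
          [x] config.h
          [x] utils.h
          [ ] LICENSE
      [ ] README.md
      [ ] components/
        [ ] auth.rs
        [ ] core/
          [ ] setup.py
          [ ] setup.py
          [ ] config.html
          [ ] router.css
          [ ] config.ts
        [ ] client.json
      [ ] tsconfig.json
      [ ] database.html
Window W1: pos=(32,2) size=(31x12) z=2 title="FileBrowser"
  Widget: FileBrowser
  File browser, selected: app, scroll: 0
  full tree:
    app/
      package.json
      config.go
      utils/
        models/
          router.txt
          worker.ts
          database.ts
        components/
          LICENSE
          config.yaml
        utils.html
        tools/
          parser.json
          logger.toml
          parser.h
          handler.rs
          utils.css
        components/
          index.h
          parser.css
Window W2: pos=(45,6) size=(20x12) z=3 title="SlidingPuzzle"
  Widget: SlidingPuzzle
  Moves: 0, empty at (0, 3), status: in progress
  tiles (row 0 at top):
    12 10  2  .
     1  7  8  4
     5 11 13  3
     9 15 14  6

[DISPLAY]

                                                   
                             ┏━━━━━━━━━━━━━━━━━━━━━
                             ┃ FileBrowser         
                             ┠─────────────────────
                             ┃> [-] app/           
                             ┃    package.┏━━━━━━━━
                             ┃    config.g┃ Sliding
                             ┃    [+] util┠────────
                             ┃            ┃┌────┬──
                             ┃            ┃│ 12 │ 1
                             ┃            ┃├────┼──
                             ┃            ┃│  1 │  
                             ┗━━━━━━━━━━━━┃├────┼──
                                          ┃│  5 │ 1
                                          ┃├────┼──
                                          ┃│  9 │ 1
    ┏━━━━━━━━━━━━━━━━━━━━━┓               ┗━━━━━━━━
    ┃ CheckboxTree        ┃                        
    ┠─────────────────────┨                        
    ┃>[-] app/            ┃                        
    ┃   [-] models/       ┃                        
    ┃     [-] views/      ┃                        
    ┃       [ ] parser.ts ┃                        
    ┃       [x] router.tom┃                        


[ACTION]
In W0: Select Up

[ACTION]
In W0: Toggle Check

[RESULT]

                                                   
                             ┏━━━━━━━━━━━━━━━━━━━━━
                             ┃ FileBrowser         
                             ┠─────────────────────
                             ┃> [-] app/           
                             ┃    package.┏━━━━━━━━
                             ┃    config.g┃ Sliding
                             ┃    [+] util┠────────
                             ┃            ┃┌────┬──
                             ┃            ┃│ 12 │ 1
                             ┃            ┃├────┼──
                             ┃            ┃│  1 │  
                             ┗━━━━━━━━━━━━┃├────┼──
                                          ┃│  5 │ 1
                                          ┃├────┼──
                                          ┃│  9 │ 1
    ┏━━━━━━━━━━━━━━━━━━━━━┓               ┗━━━━━━━━
    ┃ CheckboxTree        ┃                        
    ┠─────────────────────┨                        
    ┃>[x] app/            ┃                        
    ┃   [x] models/       ┃                        
    ┃     [x] views/      ┃                        
    ┃       [x] parser.ts ┃                        
    ┃       [x] router.tom┃                        


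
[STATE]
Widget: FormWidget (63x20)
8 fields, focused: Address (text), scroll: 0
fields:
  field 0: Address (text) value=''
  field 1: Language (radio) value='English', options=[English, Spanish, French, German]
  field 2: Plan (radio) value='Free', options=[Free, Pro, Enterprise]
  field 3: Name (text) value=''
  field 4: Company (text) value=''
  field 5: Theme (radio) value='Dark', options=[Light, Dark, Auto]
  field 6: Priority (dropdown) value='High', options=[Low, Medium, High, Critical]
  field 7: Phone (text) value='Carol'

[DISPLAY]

> Address:    [                                               ]
  Language:   (●) English  ( ) Spanish  ( ) French  ( ) German 
  Plan:       (●) Free  ( ) Pro  ( ) Enterprise                
  Name:       [                                               ]
  Company:    [                                               ]
  Theme:      ( ) Light  (●) Dark  ( ) Auto                    
  Priority:   [High                                          ▼]
  Phone:      [Carol                                          ]
                                                               
                                                               
                                                               
                                                               
                                                               
                                                               
                                                               
                                                               
                                                               
                                                               
                                                               
                                                               


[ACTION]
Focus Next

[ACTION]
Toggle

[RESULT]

  Address:    [                                               ]
> Language:   (●) English  ( ) Spanish  ( ) French  ( ) German 
  Plan:       (●) Free  ( ) Pro  ( ) Enterprise                
  Name:       [                                               ]
  Company:    [                                               ]
  Theme:      ( ) Light  (●) Dark  ( ) Auto                    
  Priority:   [High                                          ▼]
  Phone:      [Carol                                          ]
                                                               
                                                               
                                                               
                                                               
                                                               
                                                               
                                                               
                                                               
                                                               
                                                               
                                                               
                                                               


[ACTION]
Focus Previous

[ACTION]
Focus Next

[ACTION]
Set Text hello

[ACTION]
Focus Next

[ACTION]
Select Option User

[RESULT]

  Address:    [                                               ]
  Language:   (●) English  ( ) Spanish  ( ) French  ( ) German 
> Plan:       (●) Free  ( ) Pro  ( ) Enterprise                
  Name:       [                                               ]
  Company:    [                                               ]
  Theme:      ( ) Light  (●) Dark  ( ) Auto                    
  Priority:   [High                                          ▼]
  Phone:      [Carol                                          ]
                                                               
                                                               
                                                               
                                                               
                                                               
                                                               
                                                               
                                                               
                                                               
                                                               
                                                               
                                                               


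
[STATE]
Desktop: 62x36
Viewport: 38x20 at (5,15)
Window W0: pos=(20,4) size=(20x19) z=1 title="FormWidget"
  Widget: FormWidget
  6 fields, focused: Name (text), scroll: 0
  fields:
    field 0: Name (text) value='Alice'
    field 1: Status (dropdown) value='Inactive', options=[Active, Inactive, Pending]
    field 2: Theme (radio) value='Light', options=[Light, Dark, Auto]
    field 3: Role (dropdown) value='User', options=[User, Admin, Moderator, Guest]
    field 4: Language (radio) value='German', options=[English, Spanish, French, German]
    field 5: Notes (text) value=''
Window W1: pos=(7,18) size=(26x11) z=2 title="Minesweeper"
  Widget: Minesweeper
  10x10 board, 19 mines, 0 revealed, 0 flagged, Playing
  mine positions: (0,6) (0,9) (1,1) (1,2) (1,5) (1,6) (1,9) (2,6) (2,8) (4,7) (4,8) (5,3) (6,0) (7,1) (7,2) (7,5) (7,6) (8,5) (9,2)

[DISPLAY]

               ┃                  ┃   
               ┃                  ┃   
               ┃                  ┃   
  ┏━━━━━━━━━━━━━━━━━━━━━━━━┓      ┃   
  ┃ Minesweeper            ┃      ┃   
  ┠────────────────────────┨      ┃   
  ┃■■■■■■■■■■              ┃      ┃   
  ┃■■■■■■■■■■              ┃━━━━━━┛   
  ┃■■■■■■■■■■              ┃          
  ┃■■■■■■■■■■              ┃          
  ┃■■■■■■■■■■              ┃          
  ┃■■■■■■■■■■              ┃          
  ┃■■■■■■■■■■              ┃          
  ┗━━━━━━━━━━━━━━━━━━━━━━━━┛          
                                      
                                      
                                      
                                      
                                      
                                      


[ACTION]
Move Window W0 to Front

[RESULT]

               ┃                  ┃   
               ┃                  ┃   
               ┃                  ┃   
  ┏━━━━━━━━━━━━┃                  ┃   
  ┃ Minesweeper┃                  ┃   
  ┠────────────┃                  ┃   
  ┃■■■■■■■■■■  ┃                  ┃   
  ┃■■■■■■■■■■  ┗━━━━━━━━━━━━━━━━━━┛   
  ┃■■■■■■■■■■              ┃          
  ┃■■■■■■■■■■              ┃          
  ┃■■■■■■■■■■              ┃          
  ┃■■■■■■■■■■              ┃          
  ┃■■■■■■■■■■              ┃          
  ┗━━━━━━━━━━━━━━━━━━━━━━━━┛          
                                      
                                      
                                      
                                      
                                      
                                      


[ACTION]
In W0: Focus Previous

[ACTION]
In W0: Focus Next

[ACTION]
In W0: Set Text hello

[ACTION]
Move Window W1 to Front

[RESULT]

               ┃                  ┃   
               ┃                  ┃   
               ┃                  ┃   
  ┏━━━━━━━━━━━━━━━━━━━━━━━━┓      ┃   
  ┃ Minesweeper            ┃      ┃   
  ┠────────────────────────┨      ┃   
  ┃■■■■■■■■■■              ┃      ┃   
  ┃■■■■■■■■■■              ┃━━━━━━┛   
  ┃■■■■■■■■■■              ┃          
  ┃■■■■■■■■■■              ┃          
  ┃■■■■■■■■■■              ┃          
  ┃■■■■■■■■■■              ┃          
  ┃■■■■■■■■■■              ┃          
  ┗━━━━━━━━━━━━━━━━━━━━━━━━┛          
                                      
                                      
                                      
                                      
                                      
                                      
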